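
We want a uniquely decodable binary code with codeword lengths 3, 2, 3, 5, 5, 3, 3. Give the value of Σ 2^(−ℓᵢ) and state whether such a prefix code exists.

With common denominator 2^5 = 32: Σ 2^(−ℓᵢ) = 4/32 + 8/32 + 4/32 + 1/32 + 1/32 + 4/32 + 4/32 = 26/32 = 0.8125.
Kraft's inequality requires Σ ≤ 1; here Σ = 0.8125 ≤ 1, so such a prefix code exists.

0.8125; yes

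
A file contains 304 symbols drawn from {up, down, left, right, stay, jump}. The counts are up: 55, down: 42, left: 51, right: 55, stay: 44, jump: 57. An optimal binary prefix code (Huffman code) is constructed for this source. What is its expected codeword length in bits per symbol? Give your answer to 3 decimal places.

Probabilities are the counts divided by 304.
Repeatedly combine the two least-probable nodes; the expected code length is the sum of the merged weights.
merge 21/152 + 11/76 → 43/152
merge 51/304 + 55/304 → 53/152
merge 55/304 + 3/16 → 7/19
merge 43/152 + 53/152 → 12/19
merge 7/19 + 12/19 → 1
L = 43/152 + 53/152 + 7/19 + 12/19 + 1 = 50/19 ≈ 2.632 bits/symbol.

2.632 bits/symbol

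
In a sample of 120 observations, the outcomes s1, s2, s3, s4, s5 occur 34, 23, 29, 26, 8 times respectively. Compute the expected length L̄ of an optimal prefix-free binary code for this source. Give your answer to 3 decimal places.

2.258 bits/symbol

Probabilities are the counts divided by 120.
Repeatedly combine the two least-probable nodes; the expected code length is the sum of the merged weights.
merge 1/15 + 23/120 → 31/120
merge 13/60 + 29/120 → 11/24
merge 31/120 + 17/60 → 13/24
merge 11/24 + 13/24 → 1
L = 31/120 + 11/24 + 13/24 + 1 = 271/120 ≈ 2.258 bits/symbol.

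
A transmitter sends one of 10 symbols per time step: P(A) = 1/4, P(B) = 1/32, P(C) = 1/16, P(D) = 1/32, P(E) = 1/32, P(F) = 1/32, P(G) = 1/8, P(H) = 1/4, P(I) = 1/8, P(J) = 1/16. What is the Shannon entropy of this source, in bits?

Each probability is a power of 1/2, so log₂(1/p) is an integer.
H = Σ p·log₂(1/p) = 1/4·2 + 1/32·5 + 1/16·4 + 1/32·5 + 1/32·5 + 1/32·5 + 1/8·3 + 1/4·2 + 1/8·3 + 1/16·4 = 2.875 bits.

2.875 bits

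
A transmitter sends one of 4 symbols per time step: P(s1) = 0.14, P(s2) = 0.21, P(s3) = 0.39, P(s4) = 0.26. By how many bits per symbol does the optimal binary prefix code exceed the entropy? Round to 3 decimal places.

0.055 bits

Entropy H = −Σ p log₂ p ≈ 1.9050 bits.
Huffman merges: 7/50+21/100→7/20; 13/50+7/20→61/100; 39/100+61/100→1. L = 49/25 ≈ 1.9600.
L − H = 1.9600 − 1.9050 = 0.055 bits.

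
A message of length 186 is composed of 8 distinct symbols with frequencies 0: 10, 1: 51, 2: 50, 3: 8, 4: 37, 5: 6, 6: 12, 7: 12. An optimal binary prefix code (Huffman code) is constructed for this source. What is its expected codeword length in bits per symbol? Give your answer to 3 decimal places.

Probabilities are the counts divided by 186.
Repeatedly combine the two least-probable nodes; the expected code length is the sum of the merged weights.
merge 1/31 + 4/93 → 7/93
merge 5/93 + 2/31 → 11/93
merge 2/31 + 7/93 → 13/93
merge 11/93 + 13/93 → 8/31
merge 37/186 + 8/31 → 85/186
merge 25/93 + 17/62 → 101/186
merge 85/186 + 101/186 → 1
L = 7/93 + 11/93 + 13/93 + 8/31 + 85/186 + 101/186 + 1 = 241/93 ≈ 2.591 bits/symbol.

2.591 bits/symbol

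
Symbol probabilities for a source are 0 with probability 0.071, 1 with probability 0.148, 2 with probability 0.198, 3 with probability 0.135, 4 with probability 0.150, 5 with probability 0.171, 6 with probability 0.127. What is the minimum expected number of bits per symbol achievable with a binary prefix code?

Repeatedly combine the two least-probable nodes; the expected code length is the sum of the merged weights.
merge 71/1000 + 127/1000 → 99/500
merge 27/200 + 37/250 → 283/1000
merge 3/20 + 171/1000 → 321/1000
merge 99/500 + 99/500 → 99/250
merge 283/1000 + 321/1000 → 151/250
merge 99/250 + 151/250 → 1
L = 99/500 + 283/1000 + 321/1000 + 99/250 + 151/250 + 1 = 1401/500 = 2.802 bits/symbol.

2.802 bits/symbol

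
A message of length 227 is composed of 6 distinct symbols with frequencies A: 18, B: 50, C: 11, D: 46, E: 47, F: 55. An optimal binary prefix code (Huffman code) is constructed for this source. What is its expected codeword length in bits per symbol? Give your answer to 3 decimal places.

Probabilities are the counts divided by 227.
Repeatedly combine the two least-probable nodes; the expected code length is the sum of the merged weights.
merge 11/227 + 18/227 → 29/227
merge 29/227 + 46/227 → 75/227
merge 47/227 + 50/227 → 97/227
merge 55/227 + 75/227 → 130/227
merge 97/227 + 130/227 → 1
L = 29/227 + 75/227 + 97/227 + 130/227 + 1 = 558/227 ≈ 2.458 bits/symbol.

2.458 bits/symbol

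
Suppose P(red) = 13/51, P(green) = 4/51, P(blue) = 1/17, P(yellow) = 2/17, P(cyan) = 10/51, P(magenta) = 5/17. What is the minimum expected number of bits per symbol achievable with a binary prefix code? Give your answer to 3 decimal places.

Repeatedly combine the two least-probable nodes; the expected code length is the sum of the merged weights.
merge 1/17 + 4/51 → 7/51
merge 2/17 + 7/51 → 13/51
merge 10/51 + 13/51 → 23/51
merge 13/51 + 5/17 → 28/51
merge 23/51 + 28/51 → 1
L = 7/51 + 13/51 + 23/51 + 28/51 + 1 = 122/51 ≈ 2.392 bits/symbol.

2.392 bits/symbol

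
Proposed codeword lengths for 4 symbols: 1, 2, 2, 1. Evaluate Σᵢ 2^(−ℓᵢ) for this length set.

With common denominator 2^2 = 4: Σ 2^(−ℓᵢ) = 2/4 + 1/4 + 1/4 + 2/4 = 6/4 = 1.5.

1.5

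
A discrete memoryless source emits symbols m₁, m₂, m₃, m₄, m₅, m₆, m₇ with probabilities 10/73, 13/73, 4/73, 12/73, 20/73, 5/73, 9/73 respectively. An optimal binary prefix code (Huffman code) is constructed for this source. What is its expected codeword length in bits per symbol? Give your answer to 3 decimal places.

2.671 bits/symbol

Repeatedly combine the two least-probable nodes; the expected code length is the sum of the merged weights.
merge 4/73 + 5/73 → 9/73
merge 9/73 + 9/73 → 18/73
merge 10/73 + 12/73 → 22/73
merge 13/73 + 18/73 → 31/73
merge 20/73 + 22/73 → 42/73
merge 31/73 + 42/73 → 1
L = 9/73 + 18/73 + 22/73 + 31/73 + 42/73 + 1 = 195/73 ≈ 2.671 bits/symbol.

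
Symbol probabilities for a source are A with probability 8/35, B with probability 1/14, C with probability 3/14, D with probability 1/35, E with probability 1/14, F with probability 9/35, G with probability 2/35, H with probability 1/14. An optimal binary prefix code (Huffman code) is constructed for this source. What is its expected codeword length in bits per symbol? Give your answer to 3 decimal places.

Repeatedly combine the two least-probable nodes; the expected code length is the sum of the merged weights.
merge 1/35 + 2/35 → 3/35
merge 1/14 + 1/14 → 1/7
merge 1/14 + 3/35 → 11/70
merge 1/7 + 11/70 → 3/10
merge 3/14 + 8/35 → 31/70
merge 9/35 + 3/10 → 39/70
merge 31/70 + 39/70 → 1
L = 3/35 + 1/7 + 11/70 + 3/10 + 31/70 + 39/70 + 1 = 94/35 ≈ 2.686 bits/symbol.

2.686 bits/symbol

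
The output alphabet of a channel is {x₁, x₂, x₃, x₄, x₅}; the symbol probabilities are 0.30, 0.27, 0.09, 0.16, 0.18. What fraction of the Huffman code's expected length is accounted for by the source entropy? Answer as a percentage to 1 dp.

98.3%

Entropy H = −Σ p log₂ p ≈ 2.2121 bits.
Huffman merges: 9/100+4/25→1/4; 9/50+1/4→43/100; 27/100+3/10→57/100; 43/100+57/100→1. L = 9/4 ≈ 2.2500.
Efficiency = H/L = 2.2121/2.2500 = 98.3%.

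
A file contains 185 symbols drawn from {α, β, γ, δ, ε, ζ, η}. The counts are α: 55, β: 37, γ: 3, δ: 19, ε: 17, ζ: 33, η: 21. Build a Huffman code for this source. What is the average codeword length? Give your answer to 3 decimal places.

2.611 bits/symbol

Probabilities are the counts divided by 185.
Repeatedly combine the two least-probable nodes; the expected code length is the sum of the merged weights.
merge 3/185 + 17/185 → 4/37
merge 19/185 + 4/37 → 39/185
merge 21/185 + 33/185 → 54/185
merge 1/5 + 39/185 → 76/185
merge 54/185 + 11/37 → 109/185
merge 76/185 + 109/185 → 1
L = 4/37 + 39/185 + 54/185 + 76/185 + 109/185 + 1 = 483/185 ≈ 2.611 bits/symbol.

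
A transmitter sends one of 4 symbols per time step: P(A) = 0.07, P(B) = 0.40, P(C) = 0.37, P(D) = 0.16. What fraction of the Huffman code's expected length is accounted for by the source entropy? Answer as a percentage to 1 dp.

Entropy H = −Σ p log₂ p ≈ 1.7511 bits.
Huffman merges: 7/100+4/25→23/100; 23/100+37/100→3/5; 2/5+3/5→1. L = 183/100 ≈ 1.8300.
Efficiency = H/L = 1.7511/1.8300 = 95.7%.

95.7%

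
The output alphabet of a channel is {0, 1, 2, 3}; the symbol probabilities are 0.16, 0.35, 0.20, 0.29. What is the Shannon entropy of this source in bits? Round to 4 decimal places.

H = −Σ pᵢ log₂ pᵢ.
−0.16·log₂(0.16) = 0.4230
−0.35·log₂(0.35) = 0.5301
−0.20·log₂(0.20) = 0.4644
−0.29·log₂(0.29) = 0.5179
Sum ≈ 1.9354 → 1.9354 bits.

1.9354 bits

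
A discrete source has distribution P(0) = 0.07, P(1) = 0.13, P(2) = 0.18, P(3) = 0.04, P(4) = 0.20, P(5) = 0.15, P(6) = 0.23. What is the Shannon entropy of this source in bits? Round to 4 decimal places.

H = −Σ pᵢ log₂ pᵢ.
−0.07·log₂(0.07) = 0.2686
−0.13·log₂(0.13) = 0.3826
−0.18·log₂(0.18) = 0.4453
−0.04·log₂(0.04) = 0.1858
−0.20·log₂(0.20) = 0.4644
−0.15·log₂(0.15) = 0.4105
−0.23·log₂(0.23) = 0.4877
Sum ≈ 2.6449 → 2.6449 bits.

2.6449 bits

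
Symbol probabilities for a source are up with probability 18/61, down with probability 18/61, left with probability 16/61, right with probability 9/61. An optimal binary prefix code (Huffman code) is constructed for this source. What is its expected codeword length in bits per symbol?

2 bits/symbol

Repeatedly combine the two least-probable nodes; the expected code length is the sum of the merged weights.
merge 9/61 + 16/61 → 25/61
merge 18/61 + 18/61 → 36/61
merge 25/61 + 36/61 → 1
L = 25/61 + 36/61 + 1 = 2 bits/symbol.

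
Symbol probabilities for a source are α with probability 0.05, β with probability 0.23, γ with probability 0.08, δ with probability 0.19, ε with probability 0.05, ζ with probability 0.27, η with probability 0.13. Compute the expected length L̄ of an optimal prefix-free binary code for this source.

Repeatedly combine the two least-probable nodes; the expected code length is the sum of the merged weights.
merge 1/20 + 1/20 → 1/10
merge 2/25 + 1/10 → 9/50
merge 13/100 + 9/50 → 31/100
merge 19/100 + 23/100 → 21/50
merge 27/100 + 31/100 → 29/50
merge 21/50 + 29/50 → 1
L = 1/10 + 9/50 + 31/100 + 21/50 + 29/50 + 1 = 259/100 = 2.59 bits/symbol.

2.59 bits/symbol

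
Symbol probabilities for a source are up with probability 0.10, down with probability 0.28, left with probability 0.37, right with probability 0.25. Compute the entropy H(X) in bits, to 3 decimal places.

1.877 bits

H = −Σ pᵢ log₂ pᵢ.
−0.10·log₂(0.10) = 0.3322
−0.28·log₂(0.28) = 0.5142
−0.37·log₂(0.37) = 0.5307
−0.25·log₂(0.25) = 0.5000
Sum ≈ 1.8771 → 1.877 bits.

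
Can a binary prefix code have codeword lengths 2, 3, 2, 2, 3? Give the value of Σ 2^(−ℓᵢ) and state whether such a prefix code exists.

With common denominator 2^3 = 8: Σ 2^(−ℓᵢ) = 2/8 + 1/8 + 2/8 + 2/8 + 1/8 = 8/8 = 1.
Kraft's inequality requires Σ ≤ 1; here Σ = 1 ≤ 1, so such a prefix code exists.

1; yes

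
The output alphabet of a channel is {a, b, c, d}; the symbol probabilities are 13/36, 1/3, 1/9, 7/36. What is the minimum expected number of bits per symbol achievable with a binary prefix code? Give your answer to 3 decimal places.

1.944 bits/symbol

Repeatedly combine the two least-probable nodes; the expected code length is the sum of the merged weights.
merge 1/9 + 7/36 → 11/36
merge 11/36 + 1/3 → 23/36
merge 13/36 + 23/36 → 1
L = 11/36 + 23/36 + 1 = 35/18 ≈ 1.944 bits/symbol.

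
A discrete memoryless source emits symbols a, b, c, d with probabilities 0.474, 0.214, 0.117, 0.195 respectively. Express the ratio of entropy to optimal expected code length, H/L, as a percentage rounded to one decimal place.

98.4%

Entropy H = −Σ p log₂ p ≈ 1.8086 bits.
Huffman merges: 117/1000+39/200→39/125; 107/500+39/125→263/500; 237/500+263/500→1. L = 919/500 ≈ 1.8380.
Efficiency = H/L = 1.8086/1.8380 = 98.4%.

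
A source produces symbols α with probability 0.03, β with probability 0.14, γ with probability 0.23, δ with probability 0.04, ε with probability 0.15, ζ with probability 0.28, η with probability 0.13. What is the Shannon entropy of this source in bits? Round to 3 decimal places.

H = −Σ pᵢ log₂ pᵢ.
−0.03·log₂(0.03) = 0.1518
−0.14·log₂(0.14) = 0.3971
−0.23·log₂(0.23) = 0.4877
−0.04·log₂(0.04) = 0.1858
−0.15·log₂(0.15) = 0.4105
−0.28·log₂(0.28) = 0.5142
−0.13·log₂(0.13) = 0.3826
Sum ≈ 2.5297 → 2.530 bits.

2.530 bits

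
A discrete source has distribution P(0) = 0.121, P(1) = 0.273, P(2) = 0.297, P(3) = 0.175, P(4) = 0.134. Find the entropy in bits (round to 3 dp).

H = −Σ pᵢ log₂ pᵢ.
−0.121·log₂(0.121) = 0.3687
−0.273·log₂(0.273) = 0.5113
−0.297·log₂(0.297) = 0.5202
−0.175·log₂(0.175) = 0.4401
−0.134·log₂(0.134) = 0.3886
Sum ≈ 2.2288 → 2.229 bits.

2.229 bits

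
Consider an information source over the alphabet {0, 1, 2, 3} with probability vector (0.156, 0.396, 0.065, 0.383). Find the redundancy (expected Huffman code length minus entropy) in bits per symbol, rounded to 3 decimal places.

Entropy H = −Σ p log₂ p ≈ 1.7340 bits.
Huffman merges: 13/200+39/250→221/1000; 221/1000+383/1000→151/250; 99/250+151/250→1. L = 73/40 ≈ 1.8250.
L − H = 1.8250 − 1.7340 = 0.091 bits.

0.091 bits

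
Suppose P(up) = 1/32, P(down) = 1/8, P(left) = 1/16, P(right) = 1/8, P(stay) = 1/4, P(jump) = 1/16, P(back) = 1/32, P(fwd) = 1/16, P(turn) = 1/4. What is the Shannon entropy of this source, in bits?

2.8125 bits

Each probability is a power of 1/2, so log₂(1/p) is an integer.
H = Σ p·log₂(1/p) = 1/32·5 + 1/8·3 + 1/16·4 + 1/8·3 + 1/4·2 + 1/16·4 + 1/32·5 + 1/16·4 + 1/4·2 = 2.8125 bits.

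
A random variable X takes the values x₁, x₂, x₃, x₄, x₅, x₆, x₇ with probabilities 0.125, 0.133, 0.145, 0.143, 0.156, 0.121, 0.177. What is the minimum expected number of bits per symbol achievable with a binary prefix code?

Repeatedly combine the two least-probable nodes; the expected code length is the sum of the merged weights.
merge 121/1000 + 1/8 → 123/500
merge 133/1000 + 143/1000 → 69/250
merge 29/200 + 39/250 → 301/1000
merge 177/1000 + 123/500 → 423/1000
merge 69/250 + 301/1000 → 577/1000
merge 423/1000 + 577/1000 → 1
L = 123/500 + 69/250 + 301/1000 + 423/1000 + 577/1000 + 1 = 2823/1000 = 2.823 bits/symbol.

2.823 bits/symbol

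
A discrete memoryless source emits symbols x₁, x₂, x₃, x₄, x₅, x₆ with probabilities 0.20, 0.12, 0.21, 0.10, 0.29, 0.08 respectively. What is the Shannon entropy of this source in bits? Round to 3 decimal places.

H = −Σ pᵢ log₂ pᵢ.
−0.20·log₂(0.20) = 0.4644
−0.12·log₂(0.12) = 0.3671
−0.21·log₂(0.21) = 0.4728
−0.10·log₂(0.10) = 0.3322
−0.29·log₂(0.29) = 0.5179
−0.08·log₂(0.08) = 0.2915
Sum ≈ 2.4459 → 2.446 bits.

2.446 bits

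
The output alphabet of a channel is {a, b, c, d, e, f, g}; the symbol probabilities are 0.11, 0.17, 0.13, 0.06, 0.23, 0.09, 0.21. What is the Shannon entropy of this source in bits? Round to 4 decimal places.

2.6842 bits

H = −Σ pᵢ log₂ pᵢ.
−0.11·log₂(0.11) = 0.3503
−0.17·log₂(0.17) = 0.4346
−0.13·log₂(0.13) = 0.3826
−0.06·log₂(0.06) = 0.2435
−0.23·log₂(0.23) = 0.4877
−0.09·log₂(0.09) = 0.3127
−0.21·log₂(0.21) = 0.4728
Sum ≈ 2.6842 → 2.6842 bits.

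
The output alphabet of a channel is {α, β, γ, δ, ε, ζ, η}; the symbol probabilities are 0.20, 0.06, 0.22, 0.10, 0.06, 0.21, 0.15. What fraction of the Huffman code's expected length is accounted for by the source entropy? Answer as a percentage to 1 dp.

Entropy H = −Σ p log₂ p ≈ 2.6476 bits.
Huffman merges: 3/50+3/50→3/25; 1/10+3/25→11/50; 3/20+1/5→7/20; 21/100+11/50→43/100; 11/50+7/20→57/100; 43/100+57/100→1. L = 269/100 ≈ 2.6900.
Efficiency = H/L = 2.6476/2.6900 = 98.4%.

98.4%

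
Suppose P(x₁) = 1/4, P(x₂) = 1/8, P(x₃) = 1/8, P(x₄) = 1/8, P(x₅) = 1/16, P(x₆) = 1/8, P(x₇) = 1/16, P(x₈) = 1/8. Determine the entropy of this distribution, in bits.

2.875 bits

Each probability is a power of 1/2, so log₂(1/p) is an integer.
H = Σ p·log₂(1/p) = 1/4·2 + 1/8·3 + 1/8·3 + 1/8·3 + 1/16·4 + 1/8·3 + 1/16·4 + 1/8·3 = 2.875 bits.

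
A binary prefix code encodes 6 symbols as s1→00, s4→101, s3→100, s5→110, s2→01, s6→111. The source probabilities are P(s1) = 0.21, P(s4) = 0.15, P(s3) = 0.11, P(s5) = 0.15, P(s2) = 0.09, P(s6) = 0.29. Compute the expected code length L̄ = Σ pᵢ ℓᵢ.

L̄ = Σ pᵢ·ℓᵢ = 0.21·2 + 0.15·3 + 0.11·3 + 0.15·3 + 0.09·2 + 0.29·3 = 2.7 bits/symbol.

2.7 bits/symbol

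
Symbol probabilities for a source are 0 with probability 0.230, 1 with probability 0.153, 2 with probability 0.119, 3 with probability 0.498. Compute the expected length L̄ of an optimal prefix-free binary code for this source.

1.774 bits/symbol

Repeatedly combine the two least-probable nodes; the expected code length is the sum of the merged weights.
merge 119/1000 + 153/1000 → 34/125
merge 23/100 + 34/125 → 251/500
merge 249/500 + 251/500 → 1
L = 34/125 + 251/500 + 1 = 887/500 = 1.774 bits/symbol.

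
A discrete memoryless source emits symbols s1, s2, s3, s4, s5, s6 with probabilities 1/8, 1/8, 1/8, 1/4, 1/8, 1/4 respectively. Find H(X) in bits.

2.5 bits

Each probability is a power of 1/2, so log₂(1/p) is an integer.
H = Σ p·log₂(1/p) = 1/8·3 + 1/8·3 + 1/8·3 + 1/4·2 + 1/8·3 + 1/4·2 = 2.5 bits.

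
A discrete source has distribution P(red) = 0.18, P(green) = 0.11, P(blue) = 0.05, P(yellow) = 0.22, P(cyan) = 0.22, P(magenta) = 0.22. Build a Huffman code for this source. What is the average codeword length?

Repeatedly combine the two least-probable nodes; the expected code length is the sum of the merged weights.
merge 1/20 + 11/100 → 4/25
merge 4/25 + 9/50 → 17/50
merge 11/50 + 11/50 → 11/25
merge 11/50 + 17/50 → 14/25
merge 11/25 + 14/25 → 1
L = 4/25 + 17/50 + 11/25 + 14/25 + 1 = 5/2 = 2.5 bits/symbol.

2.5 bits/symbol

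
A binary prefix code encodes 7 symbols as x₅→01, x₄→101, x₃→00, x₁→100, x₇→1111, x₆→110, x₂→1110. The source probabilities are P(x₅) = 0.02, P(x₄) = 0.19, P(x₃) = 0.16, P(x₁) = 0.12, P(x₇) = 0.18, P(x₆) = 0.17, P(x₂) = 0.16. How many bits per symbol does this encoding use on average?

L̄ = Σ pᵢ·ℓᵢ = 0.02·2 + 0.19·3 + 0.16·2 + 0.12·3 + 0.18·4 + 0.17·3 + 0.16·4 = 3.16 bits/symbol.

3.16 bits/symbol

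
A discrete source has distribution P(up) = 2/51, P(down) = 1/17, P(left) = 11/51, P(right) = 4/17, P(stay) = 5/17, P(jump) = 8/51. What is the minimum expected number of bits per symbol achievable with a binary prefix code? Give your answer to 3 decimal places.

2.353 bits/symbol

Repeatedly combine the two least-probable nodes; the expected code length is the sum of the merged weights.
merge 2/51 + 1/17 → 5/51
merge 5/51 + 8/51 → 13/51
merge 11/51 + 4/17 → 23/51
merge 13/51 + 5/17 → 28/51
merge 23/51 + 28/51 → 1
L = 5/51 + 13/51 + 23/51 + 28/51 + 1 = 40/17 ≈ 2.353 bits/symbol.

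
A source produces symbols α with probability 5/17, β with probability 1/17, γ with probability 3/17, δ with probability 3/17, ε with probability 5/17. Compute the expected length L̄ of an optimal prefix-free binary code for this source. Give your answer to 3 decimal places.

Repeatedly combine the two least-probable nodes; the expected code length is the sum of the merged weights.
merge 1/17 + 3/17 → 4/17
merge 3/17 + 4/17 → 7/17
merge 5/17 + 5/17 → 10/17
merge 7/17 + 10/17 → 1
L = 4/17 + 7/17 + 10/17 + 1 = 38/17 ≈ 2.235 bits/symbol.

2.235 bits/symbol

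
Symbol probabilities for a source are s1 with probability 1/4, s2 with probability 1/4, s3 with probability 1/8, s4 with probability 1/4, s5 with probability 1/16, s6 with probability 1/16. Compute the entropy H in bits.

Each probability is a power of 1/2, so log₂(1/p) is an integer.
H = Σ p·log₂(1/p) = 1/4·2 + 1/4·2 + 1/8·3 + 1/4·2 + 1/16·4 + 1/16·4 = 2.375 bits.

2.375 bits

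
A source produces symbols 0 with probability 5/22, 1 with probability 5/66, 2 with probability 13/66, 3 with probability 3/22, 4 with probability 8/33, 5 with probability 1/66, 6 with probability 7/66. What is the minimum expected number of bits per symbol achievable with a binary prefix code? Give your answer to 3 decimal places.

2.621 bits/symbol

Repeatedly combine the two least-probable nodes; the expected code length is the sum of the merged weights.
merge 1/66 + 5/66 → 1/11
merge 1/11 + 7/66 → 13/66
merge 3/22 + 13/66 → 1/3
merge 13/66 + 5/22 → 14/33
merge 8/33 + 1/3 → 19/33
merge 14/33 + 19/33 → 1
L = 1/11 + 13/66 + 1/3 + 14/33 + 19/33 + 1 = 173/66 ≈ 2.621 bits/symbol.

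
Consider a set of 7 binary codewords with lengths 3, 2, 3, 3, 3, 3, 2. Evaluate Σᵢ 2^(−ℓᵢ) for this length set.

1.125

With common denominator 2^3 = 8: Σ 2^(−ℓᵢ) = 1/8 + 2/8 + 1/8 + 1/8 + 1/8 + 1/8 + 2/8 = 9/8 = 1.125.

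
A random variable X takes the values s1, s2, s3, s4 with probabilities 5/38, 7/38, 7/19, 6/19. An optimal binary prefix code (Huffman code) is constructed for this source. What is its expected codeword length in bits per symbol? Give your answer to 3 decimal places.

Repeatedly combine the two least-probable nodes; the expected code length is the sum of the merged weights.
merge 5/38 + 7/38 → 6/19
merge 6/19 + 6/19 → 12/19
merge 7/19 + 12/19 → 1
L = 6/19 + 12/19 + 1 = 37/19 ≈ 1.947 bits/symbol.

1.947 bits/symbol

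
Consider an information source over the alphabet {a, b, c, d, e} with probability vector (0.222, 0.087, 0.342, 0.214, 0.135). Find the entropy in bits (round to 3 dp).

H = −Σ pᵢ log₂ pᵢ.
−0.222·log₂(0.222) = 0.4820
−0.087·log₂(0.087) = 0.3065
−0.342·log₂(0.342) = 0.5294
−0.214·log₂(0.214) = 0.4760
−0.135·log₂(0.135) = 0.3900
Sum ≈ 2.1839 → 2.184 bits.

2.184 bits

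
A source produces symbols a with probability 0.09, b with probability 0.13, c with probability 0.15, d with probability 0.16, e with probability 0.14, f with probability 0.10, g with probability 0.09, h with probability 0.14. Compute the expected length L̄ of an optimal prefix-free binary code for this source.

Repeatedly combine the two least-probable nodes; the expected code length is the sum of the merged weights.
merge 9/100 + 9/100 → 9/50
merge 1/10 + 13/100 → 23/100
merge 7/50 + 7/50 → 7/25
merge 3/20 + 4/25 → 31/100
merge 9/50 + 23/100 → 41/100
merge 7/25 + 31/100 → 59/100
merge 41/100 + 59/100 → 1
L = 9/50 + 23/100 + 7/25 + 31/100 + 41/100 + 59/100 + 1 = 3 bits/symbol.

3 bits/symbol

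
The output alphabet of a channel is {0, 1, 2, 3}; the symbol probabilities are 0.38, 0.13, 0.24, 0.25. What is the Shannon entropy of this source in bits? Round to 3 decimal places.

H = −Σ pᵢ log₂ pᵢ.
−0.38·log₂(0.38) = 0.5305
−0.13·log₂(0.13) = 0.3826
−0.24·log₂(0.24) = 0.4941
−0.25·log₂(0.25) = 0.5000
Sum ≈ 1.9072 → 1.907 bits.

1.907 bits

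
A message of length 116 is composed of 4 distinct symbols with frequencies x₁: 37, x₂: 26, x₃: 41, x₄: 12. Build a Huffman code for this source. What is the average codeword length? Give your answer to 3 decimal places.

1.974 bits/symbol

Probabilities are the counts divided by 116.
Repeatedly combine the two least-probable nodes; the expected code length is the sum of the merged weights.
merge 3/29 + 13/58 → 19/58
merge 37/116 + 19/58 → 75/116
merge 41/116 + 75/116 → 1
L = 19/58 + 75/116 + 1 = 229/116 ≈ 1.974 bits/symbol.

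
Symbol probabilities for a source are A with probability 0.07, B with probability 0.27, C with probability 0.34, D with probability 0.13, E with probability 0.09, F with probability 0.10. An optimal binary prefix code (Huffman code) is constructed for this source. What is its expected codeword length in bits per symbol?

Repeatedly combine the two least-probable nodes; the expected code length is the sum of the merged weights.
merge 7/100 + 9/100 → 4/25
merge 1/10 + 13/100 → 23/100
merge 4/25 + 23/100 → 39/100
merge 27/100 + 17/50 → 61/100
merge 39/100 + 61/100 → 1
L = 4/25 + 23/100 + 39/100 + 61/100 + 1 = 239/100 = 2.39 bits/symbol.

2.39 bits/symbol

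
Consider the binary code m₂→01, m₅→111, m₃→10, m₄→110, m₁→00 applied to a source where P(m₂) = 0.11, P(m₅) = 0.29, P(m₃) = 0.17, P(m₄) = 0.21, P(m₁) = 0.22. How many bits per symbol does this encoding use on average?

L̄ = Σ pᵢ·ℓᵢ = 0.11·2 + 0.29·3 + 0.17·2 + 0.21·3 + 0.22·2 = 2.5 bits/symbol.

2.5 bits/symbol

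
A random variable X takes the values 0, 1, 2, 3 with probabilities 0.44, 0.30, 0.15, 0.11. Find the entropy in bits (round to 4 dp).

H = −Σ pᵢ log₂ pᵢ.
−0.44·log₂(0.44) = 0.5211
−0.30·log₂(0.30) = 0.5211
−0.15·log₂(0.15) = 0.4105
−0.11·log₂(0.11) = 0.3503
Sum ≈ 1.8031 → 1.8031 bits.

1.8031 bits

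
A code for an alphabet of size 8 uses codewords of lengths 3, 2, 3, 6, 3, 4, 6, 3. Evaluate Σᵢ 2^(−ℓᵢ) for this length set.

With common denominator 2^6 = 64: Σ 2^(−ℓᵢ) = 8/64 + 16/64 + 8/64 + 1/64 + 8/64 + 4/64 + 1/64 + 8/64 = 54/64 = 0.84375.

0.84375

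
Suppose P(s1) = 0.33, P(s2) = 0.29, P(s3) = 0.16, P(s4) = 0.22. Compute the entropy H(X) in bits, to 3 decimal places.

1.949 bits

H = −Σ pᵢ log₂ pᵢ.
−0.33·log₂(0.33) = 0.5278
−0.29·log₂(0.29) = 0.5179
−0.16·log₂(0.16) = 0.4230
−0.22·log₂(0.22) = 0.4806
Sum ≈ 1.9493 → 1.949 bits.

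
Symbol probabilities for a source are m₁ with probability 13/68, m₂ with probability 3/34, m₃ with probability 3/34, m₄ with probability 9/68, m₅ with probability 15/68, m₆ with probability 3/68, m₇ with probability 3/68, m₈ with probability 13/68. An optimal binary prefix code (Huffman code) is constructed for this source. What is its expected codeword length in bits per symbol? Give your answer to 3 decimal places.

Repeatedly combine the two least-probable nodes; the expected code length is the sum of the merged weights.
merge 3/68 + 3/68 → 3/34
merge 3/34 + 3/34 → 3/17
merge 3/34 + 9/68 → 15/68
merge 3/17 + 13/68 → 25/68
merge 13/68 + 15/68 → 7/17
merge 15/68 + 25/68 → 10/17
merge 7/17 + 10/17 → 1
L = 3/34 + 3/17 + 15/68 + 25/68 + 7/17 + 10/17 + 1 = 97/34 ≈ 2.853 bits/symbol.

2.853 bits/symbol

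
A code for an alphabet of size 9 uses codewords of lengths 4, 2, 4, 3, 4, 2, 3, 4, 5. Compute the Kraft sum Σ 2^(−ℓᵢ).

With common denominator 2^5 = 32: Σ 2^(−ℓᵢ) = 2/32 + 8/32 + 2/32 + 4/32 + 2/32 + 8/32 + 4/32 + 2/32 + 1/32 = 33/32 = 1.03125.

1.03125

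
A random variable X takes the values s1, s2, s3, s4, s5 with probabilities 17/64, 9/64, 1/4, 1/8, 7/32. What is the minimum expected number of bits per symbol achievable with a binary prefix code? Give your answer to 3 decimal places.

2.266 bits/symbol

Repeatedly combine the two least-probable nodes; the expected code length is the sum of the merged weights.
merge 1/8 + 9/64 → 17/64
merge 7/32 + 1/4 → 15/32
merge 17/64 + 17/64 → 17/32
merge 15/32 + 17/32 → 1
L = 17/64 + 15/32 + 17/32 + 1 = 145/64 ≈ 2.266 bits/symbol.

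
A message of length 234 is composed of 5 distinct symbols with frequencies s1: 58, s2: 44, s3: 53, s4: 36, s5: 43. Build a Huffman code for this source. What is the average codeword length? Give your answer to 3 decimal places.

Probabilities are the counts divided by 234.
Repeatedly combine the two least-probable nodes; the expected code length is the sum of the merged weights.
merge 2/13 + 43/234 → 79/234
merge 22/117 + 53/234 → 97/234
merge 29/117 + 79/234 → 137/234
merge 97/234 + 137/234 → 1
L = 79/234 + 97/234 + 137/234 + 1 = 547/234 ≈ 2.338 bits/symbol.

2.338 bits/symbol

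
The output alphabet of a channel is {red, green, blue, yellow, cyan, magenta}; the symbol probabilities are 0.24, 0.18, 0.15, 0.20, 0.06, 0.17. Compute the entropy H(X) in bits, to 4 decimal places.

H = −Σ pᵢ log₂ pᵢ.
−0.24·log₂(0.24) = 0.4941
−0.18·log₂(0.18) = 0.4453
−0.15·log₂(0.15) = 0.4105
−0.20·log₂(0.20) = 0.4644
−0.06·log₂(0.06) = 0.2435
−0.17·log₂(0.17) = 0.4346
Sum ≈ 2.4925 → 2.4925 bits.

2.4925 bits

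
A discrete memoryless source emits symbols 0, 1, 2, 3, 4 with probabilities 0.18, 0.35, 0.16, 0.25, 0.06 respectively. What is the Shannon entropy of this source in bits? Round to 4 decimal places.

2.1420 bits

H = −Σ pᵢ log₂ pᵢ.
−0.18·log₂(0.18) = 0.4453
−0.35·log₂(0.35) = 0.5301
−0.16·log₂(0.16) = 0.4230
−0.25·log₂(0.25) = 0.5000
−0.06·log₂(0.06) = 0.2435
Sum ≈ 2.1420 → 2.1420 bits.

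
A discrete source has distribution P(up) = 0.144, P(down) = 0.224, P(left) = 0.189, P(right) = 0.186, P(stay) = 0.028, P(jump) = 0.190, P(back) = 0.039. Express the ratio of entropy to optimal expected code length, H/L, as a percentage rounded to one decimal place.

Entropy H = −Σ p log₂ p ≈ 2.5739 bits.
Huffman merges: 7/250+39/1000→67/1000; 67/1000+18/125→211/1000; 93/500+189/1000→3/8; 19/100+211/1000→401/1000; 28/125+3/8→599/1000; 401/1000+599/1000→1. L = 2653/1000 ≈ 2.6530.
Efficiency = H/L = 2.5739/2.6530 = 97.0%.

97.0%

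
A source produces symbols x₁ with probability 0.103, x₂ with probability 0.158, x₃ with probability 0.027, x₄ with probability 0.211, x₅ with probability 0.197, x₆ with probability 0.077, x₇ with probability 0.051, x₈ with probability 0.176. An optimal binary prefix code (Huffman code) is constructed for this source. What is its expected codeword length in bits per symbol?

Repeatedly combine the two least-probable nodes; the expected code length is the sum of the merged weights.
merge 27/1000 + 51/1000 → 39/500
merge 77/1000 + 39/500 → 31/200
merge 103/1000 + 31/200 → 129/500
merge 79/500 + 22/125 → 167/500
merge 197/1000 + 211/1000 → 51/125
merge 129/500 + 167/500 → 74/125
merge 51/125 + 74/125 → 1
L = 39/500 + 31/200 + 129/500 + 167/500 + 51/125 + 74/125 + 1 = 113/40 = 2.825 bits/symbol.

2.825 bits/symbol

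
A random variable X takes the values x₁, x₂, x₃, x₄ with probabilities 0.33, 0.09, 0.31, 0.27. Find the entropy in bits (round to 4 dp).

1.8743 bits

H = −Σ pᵢ log₂ pᵢ.
−0.33·log₂(0.33) = 0.5278
−0.09·log₂(0.09) = 0.3127
−0.31·log₂(0.31) = 0.5238
−0.27·log₂(0.27) = 0.5100
Sum ≈ 1.8743 → 1.8743 bits.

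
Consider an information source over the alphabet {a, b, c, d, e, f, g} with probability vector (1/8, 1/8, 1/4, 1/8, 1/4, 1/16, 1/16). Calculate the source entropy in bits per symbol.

2.625 bits

Each probability is a power of 1/2, so log₂(1/p) is an integer.
H = Σ p·log₂(1/p) = 1/8·3 + 1/8·3 + 1/4·2 + 1/8·3 + 1/4·2 + 1/16·4 + 1/16·4 = 2.625 bits.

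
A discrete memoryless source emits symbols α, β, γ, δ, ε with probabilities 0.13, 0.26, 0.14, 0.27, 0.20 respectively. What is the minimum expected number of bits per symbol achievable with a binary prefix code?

2.27 bits/symbol

Repeatedly combine the two least-probable nodes; the expected code length is the sum of the merged weights.
merge 13/100 + 7/50 → 27/100
merge 1/5 + 13/50 → 23/50
merge 27/100 + 27/100 → 27/50
merge 23/50 + 27/50 → 1
L = 27/100 + 23/50 + 27/50 + 1 = 227/100 = 2.27 bits/symbol.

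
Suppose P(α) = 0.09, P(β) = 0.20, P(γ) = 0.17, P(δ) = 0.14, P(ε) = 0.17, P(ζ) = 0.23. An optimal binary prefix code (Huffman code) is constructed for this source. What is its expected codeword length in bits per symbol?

2.57 bits/symbol

Repeatedly combine the two least-probable nodes; the expected code length is the sum of the merged weights.
merge 9/100 + 7/50 → 23/100
merge 17/100 + 17/100 → 17/50
merge 1/5 + 23/100 → 43/100
merge 23/100 + 17/50 → 57/100
merge 43/100 + 57/100 → 1
L = 23/100 + 17/50 + 43/100 + 57/100 + 1 = 257/100 = 2.57 bits/symbol.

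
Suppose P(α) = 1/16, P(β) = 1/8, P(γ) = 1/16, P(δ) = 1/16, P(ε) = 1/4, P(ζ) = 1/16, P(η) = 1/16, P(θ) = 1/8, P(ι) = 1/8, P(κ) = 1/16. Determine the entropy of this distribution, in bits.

Each probability is a power of 1/2, so log₂(1/p) is an integer.
H = Σ p·log₂(1/p) = 1/16·4 + 1/8·3 + 1/16·4 + 1/16·4 + 1/4·2 + 1/16·4 + 1/16·4 + 1/8·3 + 1/8·3 + 1/16·4 = 3.125 bits.

3.125 bits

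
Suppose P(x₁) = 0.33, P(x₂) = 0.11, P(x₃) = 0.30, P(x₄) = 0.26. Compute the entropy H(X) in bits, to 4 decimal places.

1.9045 bits

H = −Σ pᵢ log₂ pᵢ.
−0.33·log₂(0.33) = 0.5278
−0.11·log₂(0.11) = 0.3503
−0.30·log₂(0.30) = 0.5211
−0.26·log₂(0.26) = 0.5053
Sum ≈ 1.9045 → 1.9045 bits.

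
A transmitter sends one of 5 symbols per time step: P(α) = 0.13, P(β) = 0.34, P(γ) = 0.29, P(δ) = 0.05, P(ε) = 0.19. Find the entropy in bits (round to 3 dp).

2.101 bits

H = −Σ pᵢ log₂ pᵢ.
−0.13·log₂(0.13) = 0.3826
−0.34·log₂(0.34) = 0.5292
−0.29·log₂(0.29) = 0.5179
−0.05·log₂(0.05) = 0.2161
−0.19·log₂(0.19) = 0.4552
Sum ≈ 2.1010 → 2.101 bits.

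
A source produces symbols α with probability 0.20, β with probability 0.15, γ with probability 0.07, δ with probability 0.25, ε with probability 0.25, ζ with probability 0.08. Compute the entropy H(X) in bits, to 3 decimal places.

2.435 bits

H = −Σ pᵢ log₂ pᵢ.
−0.20·log₂(0.20) = 0.4644
−0.15·log₂(0.15) = 0.4105
−0.07·log₂(0.07) = 0.2686
−0.25·log₂(0.25) = 0.5000
−0.25·log₂(0.25) = 0.5000
−0.08·log₂(0.08) = 0.2915
Sum ≈ 2.4350 → 2.435 bits.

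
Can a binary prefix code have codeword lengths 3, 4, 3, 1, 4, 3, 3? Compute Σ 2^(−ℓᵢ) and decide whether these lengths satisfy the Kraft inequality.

With common denominator 2^4 = 16: Σ 2^(−ℓᵢ) = 2/16 + 1/16 + 2/16 + 8/16 + 1/16 + 2/16 + 2/16 = 18/16 = 1.125.
Kraft's inequality requires Σ ≤ 1; here Σ = 1.125 > 1, so no such prefix code exists.

1.125; no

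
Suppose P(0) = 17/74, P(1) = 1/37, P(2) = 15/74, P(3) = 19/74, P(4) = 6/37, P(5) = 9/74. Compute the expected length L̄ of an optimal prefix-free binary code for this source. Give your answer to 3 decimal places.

2.459 bits/symbol

Repeatedly combine the two least-probable nodes; the expected code length is the sum of the merged weights.
merge 1/37 + 9/74 → 11/74
merge 11/74 + 6/37 → 23/74
merge 15/74 + 17/74 → 16/37
merge 19/74 + 23/74 → 21/37
merge 16/37 + 21/37 → 1
L = 11/74 + 23/74 + 16/37 + 21/37 + 1 = 91/37 ≈ 2.459 bits/symbol.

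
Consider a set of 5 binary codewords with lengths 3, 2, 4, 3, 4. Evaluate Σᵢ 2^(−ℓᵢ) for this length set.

0.625

With common denominator 2^4 = 16: Σ 2^(−ℓᵢ) = 2/16 + 4/16 + 1/16 + 2/16 + 1/16 = 10/16 = 0.625.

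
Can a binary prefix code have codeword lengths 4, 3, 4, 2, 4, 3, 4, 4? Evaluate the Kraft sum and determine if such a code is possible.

0.8125; yes

With common denominator 2^4 = 16: Σ 2^(−ℓᵢ) = 1/16 + 2/16 + 1/16 + 4/16 + 1/16 + 2/16 + 1/16 + 1/16 = 13/16 = 0.8125.
Kraft's inequality requires Σ ≤ 1; here Σ = 0.8125 ≤ 1, so such a prefix code exists.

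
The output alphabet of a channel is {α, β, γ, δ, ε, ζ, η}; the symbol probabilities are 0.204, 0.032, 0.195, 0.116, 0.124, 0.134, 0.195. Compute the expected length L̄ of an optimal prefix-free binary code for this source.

2.749 bits/symbol

Repeatedly combine the two least-probable nodes; the expected code length is the sum of the merged weights.
merge 4/125 + 29/250 → 37/250
merge 31/250 + 67/500 → 129/500
merge 37/250 + 39/200 → 343/1000
merge 39/200 + 51/250 → 399/1000
merge 129/500 + 343/1000 → 601/1000
merge 399/1000 + 601/1000 → 1
L = 37/250 + 129/500 + 343/1000 + 399/1000 + 601/1000 + 1 = 2749/1000 = 2.749 bits/symbol.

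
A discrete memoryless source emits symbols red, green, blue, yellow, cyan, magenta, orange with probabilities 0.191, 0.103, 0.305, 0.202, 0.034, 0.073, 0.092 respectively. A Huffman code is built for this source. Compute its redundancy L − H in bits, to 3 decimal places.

0.059 bits

Entropy H = −Σ p log₂ p ≈ 2.5408 bits.
Huffman merges: 17/500+73/1000→107/1000; 23/250+103/1000→39/200; 107/1000+191/1000→149/500; 39/200+101/500→397/1000; 149/500+61/200→603/1000; 397/1000+603/1000→1. L = 13/5 ≈ 2.6000.
L − H = 2.6000 − 2.5408 = 0.059 bits.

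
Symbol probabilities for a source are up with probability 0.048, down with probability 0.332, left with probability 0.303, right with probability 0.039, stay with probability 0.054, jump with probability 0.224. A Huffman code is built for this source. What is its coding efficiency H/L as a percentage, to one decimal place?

Entropy H = −Σ p log₂ p ≈ 2.1538 bits.
Huffman merges: 39/1000+6/125→87/1000; 27/500+87/1000→141/1000; 141/1000+28/125→73/200; 303/1000+83/250→127/200; 73/200+127/200→1. L = 557/250 ≈ 2.2280.
Efficiency = H/L = 2.1538/2.2280 = 96.7%.

96.7%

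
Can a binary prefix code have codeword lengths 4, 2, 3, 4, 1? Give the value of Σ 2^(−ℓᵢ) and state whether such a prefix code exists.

With common denominator 2^4 = 16: Σ 2^(−ℓᵢ) = 1/16 + 4/16 + 2/16 + 1/16 + 8/16 = 16/16 = 1.
Kraft's inequality requires Σ ≤ 1; here Σ = 1 ≤ 1, so such a prefix code exists.

1; yes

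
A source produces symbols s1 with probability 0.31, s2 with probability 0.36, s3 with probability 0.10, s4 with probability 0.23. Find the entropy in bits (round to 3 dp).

1.874 bits

H = −Σ pᵢ log₂ pᵢ.
−0.31·log₂(0.31) = 0.5238
−0.36·log₂(0.36) = 0.5306
−0.10·log₂(0.10) = 0.3322
−0.23·log₂(0.23) = 0.4877
Sum ≈ 1.8743 → 1.874 bits.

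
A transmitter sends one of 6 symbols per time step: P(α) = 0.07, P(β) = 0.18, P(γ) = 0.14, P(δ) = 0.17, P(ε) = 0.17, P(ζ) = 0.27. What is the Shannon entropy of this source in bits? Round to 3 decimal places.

H = −Σ pᵢ log₂ pᵢ.
−0.07·log₂(0.07) = 0.2686
−0.18·log₂(0.18) = 0.4453
−0.14·log₂(0.14) = 0.3971
−0.17·log₂(0.17) = 0.4346
−0.17·log₂(0.17) = 0.4346
−0.27·log₂(0.27) = 0.5100
Sum ≈ 2.4902 → 2.490 bits.

2.490 bits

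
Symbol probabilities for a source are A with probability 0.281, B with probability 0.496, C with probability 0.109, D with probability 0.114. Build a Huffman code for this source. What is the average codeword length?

Repeatedly combine the two least-probable nodes; the expected code length is the sum of the merged weights.
merge 109/1000 + 57/500 → 223/1000
merge 223/1000 + 281/1000 → 63/125
merge 62/125 + 63/125 → 1
L = 223/1000 + 63/125 + 1 = 1727/1000 = 1.727 bits/symbol.

1.727 bits/symbol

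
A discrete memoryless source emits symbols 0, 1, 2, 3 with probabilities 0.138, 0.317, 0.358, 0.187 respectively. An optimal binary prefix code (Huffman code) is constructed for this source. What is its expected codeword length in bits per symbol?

Repeatedly combine the two least-probable nodes; the expected code length is the sum of the merged weights.
merge 69/500 + 187/1000 → 13/40
merge 317/1000 + 13/40 → 321/500
merge 179/500 + 321/500 → 1
L = 13/40 + 321/500 + 1 = 1967/1000 = 1.967 bits/symbol.

1.967 bits/symbol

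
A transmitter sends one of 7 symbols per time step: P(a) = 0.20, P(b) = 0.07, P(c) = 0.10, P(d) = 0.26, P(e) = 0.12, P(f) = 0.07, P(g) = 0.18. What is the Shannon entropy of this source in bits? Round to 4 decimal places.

H = −Σ pᵢ log₂ pᵢ.
−0.20·log₂(0.20) = 0.4644
−0.07·log₂(0.07) = 0.2686
−0.10·log₂(0.10) = 0.3322
−0.26·log₂(0.26) = 0.5053
−0.12·log₂(0.12) = 0.3671
−0.07·log₂(0.07) = 0.2686
−0.18·log₂(0.18) = 0.4453
Sum ≈ 2.6514 → 2.6514 bits.

2.6514 bits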